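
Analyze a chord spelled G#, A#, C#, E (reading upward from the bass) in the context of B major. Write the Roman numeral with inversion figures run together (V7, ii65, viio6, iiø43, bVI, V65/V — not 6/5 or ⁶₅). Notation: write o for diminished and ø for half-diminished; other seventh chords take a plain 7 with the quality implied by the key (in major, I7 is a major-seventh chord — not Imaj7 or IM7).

Stacked in thirds the chord is A#-C#-E-G#: a half-diminished seventh chord on A#.
In B major, A# is the leading tone; the diatonic half-diminished seventh chord there is viiø7.
With G# in the bass the chord is in third inversion, so the figured bass is 42.

viiø42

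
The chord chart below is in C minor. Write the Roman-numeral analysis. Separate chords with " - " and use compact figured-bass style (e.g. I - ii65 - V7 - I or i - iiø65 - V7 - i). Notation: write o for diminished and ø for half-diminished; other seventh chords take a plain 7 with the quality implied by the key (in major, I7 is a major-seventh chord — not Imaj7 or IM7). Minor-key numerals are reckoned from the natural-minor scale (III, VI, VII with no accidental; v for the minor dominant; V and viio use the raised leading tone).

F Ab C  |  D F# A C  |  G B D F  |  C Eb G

F-Ab-C: minor triad on F = scale degree 4 → iv.
D-F#-A-C: chromatic; D is V of V, so V7/V.
G-B-D-F: root G is the dominant; dominant seventh chord there is V7.
C-Eb-G has root C, degree 1 in C minor, so i.

iv - V7/V - V7 - i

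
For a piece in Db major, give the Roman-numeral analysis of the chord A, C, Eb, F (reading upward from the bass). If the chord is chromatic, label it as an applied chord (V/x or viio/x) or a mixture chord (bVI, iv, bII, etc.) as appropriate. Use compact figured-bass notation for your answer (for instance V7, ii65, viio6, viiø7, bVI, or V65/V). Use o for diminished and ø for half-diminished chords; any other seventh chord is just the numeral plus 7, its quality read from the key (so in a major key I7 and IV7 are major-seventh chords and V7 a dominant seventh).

V65/vi

Stacked in thirds the chord is F-A-C-Eb: a dominant seventh chord on F.
F is not a diatonic chord root with this quality in Db major, but it lies a perfect fifth above Bb (vi), so the chord functions as an applied dominant of vi.
With A in the bass the chord is in first inversion, so the figured bass is 65.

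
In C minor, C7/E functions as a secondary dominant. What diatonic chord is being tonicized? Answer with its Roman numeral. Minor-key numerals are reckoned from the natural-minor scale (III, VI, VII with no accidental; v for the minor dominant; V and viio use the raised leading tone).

iv

The chord is a dominant seventh chord on C.
A dominant resolves down a perfect fifth: C → F. In C minor, F is scale degree 4, i.e. iv.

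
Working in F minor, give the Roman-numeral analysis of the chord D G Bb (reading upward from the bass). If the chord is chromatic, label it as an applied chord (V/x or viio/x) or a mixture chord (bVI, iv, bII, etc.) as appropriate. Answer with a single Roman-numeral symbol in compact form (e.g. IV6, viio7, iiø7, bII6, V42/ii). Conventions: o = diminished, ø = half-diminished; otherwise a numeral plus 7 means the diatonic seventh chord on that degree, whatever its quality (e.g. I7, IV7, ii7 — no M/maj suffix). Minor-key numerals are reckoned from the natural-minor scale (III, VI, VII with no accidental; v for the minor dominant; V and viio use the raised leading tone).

The pitches G-Bb-D form a minor triad rooted on G.
G is the second degree of F minor. This is the minor supertonic, borrowed from the parallel major (the Dorian ii).
With D in the bass the chord is in second inversion, so the figured bass is 64.

ii64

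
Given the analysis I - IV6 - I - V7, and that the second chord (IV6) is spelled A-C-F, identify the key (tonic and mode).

C major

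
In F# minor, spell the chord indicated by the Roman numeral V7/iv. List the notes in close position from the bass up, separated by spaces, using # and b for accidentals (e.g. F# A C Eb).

F# A# C# E

The slash means an applied dominant: we want the dominant of iv. In F# minor, iv is B minor, and its dominant is built on F#.
Building a dominant seventh chord on F# gives F#-A#-C#-E.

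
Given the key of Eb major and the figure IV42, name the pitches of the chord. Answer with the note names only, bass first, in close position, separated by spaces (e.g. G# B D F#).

In Eb major, scale degree 4 is Ab, and the diatonic chord built there is a major seventh chord.
That chord is spelled Ab-C-Eb-G.
The figured bass 42 indicates third inversion, placing the seventh (G) in the bass: G-Ab-C-Eb.

G Ab C Eb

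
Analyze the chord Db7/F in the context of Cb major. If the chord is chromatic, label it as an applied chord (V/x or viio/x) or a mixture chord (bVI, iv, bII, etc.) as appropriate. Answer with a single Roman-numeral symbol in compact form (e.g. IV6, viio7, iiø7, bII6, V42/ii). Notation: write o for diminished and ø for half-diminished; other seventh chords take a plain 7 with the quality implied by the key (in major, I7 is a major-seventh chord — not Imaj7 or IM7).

The pitches Db-F-Ab-Cb form a dominant seventh chord rooted on Db.
Db is not a diatonic chord root with this quality in Cb major, but it lies a perfect fifth above Gb (V), so the chord functions as an applied dominant of V.
With F in the bass the chord is in first inversion, so the figured bass is 65.

V65/V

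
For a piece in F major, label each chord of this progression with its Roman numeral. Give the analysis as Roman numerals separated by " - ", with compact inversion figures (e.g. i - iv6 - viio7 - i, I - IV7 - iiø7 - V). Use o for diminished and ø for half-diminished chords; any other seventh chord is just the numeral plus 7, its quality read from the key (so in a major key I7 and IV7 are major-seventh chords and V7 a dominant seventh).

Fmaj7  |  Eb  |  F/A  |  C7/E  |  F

Fmaj7: major seventh chord on F = scale degree 1 → I7.
Eb is non-diatonic — bVII, a mixture chord from F minor.
F/A has root F, degree 1 in F major, so I6.
C7/E: root C is the dominant; dominant seventh chord there is V65.
F has root F, degree 1 in F major, so I.

I7 - bVII - I6 - V65 - I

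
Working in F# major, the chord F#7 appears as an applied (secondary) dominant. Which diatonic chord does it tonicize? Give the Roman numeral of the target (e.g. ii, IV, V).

The chord is a dominant seventh chord on F#.
A dominant resolves down a perfect fifth: F# → B. In F# major, B is scale degree 4, i.e. IV.

IV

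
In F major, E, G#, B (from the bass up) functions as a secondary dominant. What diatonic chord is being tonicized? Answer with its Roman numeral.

The chord is a major triad on E.
A dominant resolves down a perfect fifth: E → A. In F major, A is scale degree 3, i.e. iii.

iii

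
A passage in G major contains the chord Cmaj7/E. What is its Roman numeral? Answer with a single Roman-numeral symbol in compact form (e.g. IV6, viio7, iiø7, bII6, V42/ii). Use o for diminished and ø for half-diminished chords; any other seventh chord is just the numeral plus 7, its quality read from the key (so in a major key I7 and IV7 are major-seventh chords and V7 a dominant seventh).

IV65

Stacked in thirds the chord is C-E-G-B: a major seventh chord on C.
C is scale degree 4 in G major, and a major seventh chord on that degree is written IV7.
With E in the bass the chord is in first inversion, so the figured bass is 65.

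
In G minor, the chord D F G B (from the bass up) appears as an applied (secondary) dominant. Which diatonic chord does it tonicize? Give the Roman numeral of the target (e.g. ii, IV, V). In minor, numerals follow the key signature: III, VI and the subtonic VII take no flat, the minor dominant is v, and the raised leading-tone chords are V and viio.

iv

The chord is a dominant seventh chord on G.
A dominant resolves down a perfect fifth: G → C. In G minor, C is scale degree 4, i.e. iv.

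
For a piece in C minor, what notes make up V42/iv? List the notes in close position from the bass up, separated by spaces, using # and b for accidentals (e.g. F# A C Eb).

Bb C E G

V42/iv is a secondary dominant — the dominant seventh of iv. iv in C minor is F, so the applied chord's root is C, a perfect fifth above.
Building a dominant seventh chord on C gives C-E-G-Bb.
The figured bass 42 indicates third inversion, placing the seventh (Bb) in the bass: Bb-C-E-G.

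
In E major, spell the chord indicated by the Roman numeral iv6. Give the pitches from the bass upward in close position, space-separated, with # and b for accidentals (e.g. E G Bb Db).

Scale degree 4 in E major is A; here the chord built on it is altered to a minor triad. iv6 is the minor subdominant, borrowed from the parallel minor.
So the chord is A-C-E, a minor triad.
The figured bass 6 indicates first inversion, placing the third (C) in the bass: C-E-A.

C E A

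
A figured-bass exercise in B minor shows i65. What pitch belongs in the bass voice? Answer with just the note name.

i in B minor has root B; the chord is B-D-F#-A.
The figure 65 means first inversion — the third is in the bass.

D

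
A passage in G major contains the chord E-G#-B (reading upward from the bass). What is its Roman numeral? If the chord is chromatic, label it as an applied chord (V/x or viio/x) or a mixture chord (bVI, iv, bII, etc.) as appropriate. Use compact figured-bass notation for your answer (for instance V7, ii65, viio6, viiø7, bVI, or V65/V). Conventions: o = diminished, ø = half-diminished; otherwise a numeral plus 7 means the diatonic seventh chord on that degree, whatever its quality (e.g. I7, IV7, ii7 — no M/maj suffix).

V/ii

The pitches E-G#-B form a major triad rooted on E.
E is not a diatonic chord root with this quality in G major, but it lies a perfect fifth above A (ii), so the chord functions as an applied dominant of ii.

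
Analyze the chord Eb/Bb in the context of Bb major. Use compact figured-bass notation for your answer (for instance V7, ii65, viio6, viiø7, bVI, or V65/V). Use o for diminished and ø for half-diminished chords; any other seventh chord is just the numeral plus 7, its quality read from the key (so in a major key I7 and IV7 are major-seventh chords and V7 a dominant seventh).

Stacked in thirds the chord is Eb-G-Bb: a major triad on Eb.
Eb is scale degree 4 in Bb major, and a major triad on that degree is written IV.
With Bb in the bass the chord is in second inversion, so the figured bass is 64.

IV64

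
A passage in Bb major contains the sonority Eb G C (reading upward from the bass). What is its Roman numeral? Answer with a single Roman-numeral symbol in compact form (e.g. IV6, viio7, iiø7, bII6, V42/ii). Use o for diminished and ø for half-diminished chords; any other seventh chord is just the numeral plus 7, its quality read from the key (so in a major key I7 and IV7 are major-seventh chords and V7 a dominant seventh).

Stacked in thirds the chord is C-Eb-G: a minor triad on C.
In Bb major, C is the supertonic; the diatonic minor triad there is ii.
With Eb in the bass the chord is in first inversion, so the figured bass is 6.

ii6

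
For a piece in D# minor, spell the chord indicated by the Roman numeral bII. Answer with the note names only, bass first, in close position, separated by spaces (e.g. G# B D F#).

E G# B

bII is the Neapolitan chord — a major triad on the lowered second degree. In D# minor that root is E.
So the chord is E-G#-B, a major triad.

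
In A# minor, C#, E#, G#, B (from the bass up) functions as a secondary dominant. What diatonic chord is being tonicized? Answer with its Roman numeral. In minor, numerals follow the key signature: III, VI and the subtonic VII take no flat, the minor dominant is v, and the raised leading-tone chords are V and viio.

The chord is a dominant seventh chord on C#.
A dominant resolves down a perfect fifth: C# → F#. In A# minor, F# is scale degree 6, i.e. VI.

VI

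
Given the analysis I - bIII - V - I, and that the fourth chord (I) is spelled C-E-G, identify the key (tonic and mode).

C major

The anchor chord is a major triad on C, labeled I.
If C is scale degree 1 and the mode makes that degree carry a major triad, the tonic is C and the mode is major.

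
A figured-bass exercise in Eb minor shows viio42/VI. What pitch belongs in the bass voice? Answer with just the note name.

Abb

The applied chord viio42/VI is rooted on Bb: Bb-Db-Fb-Abb.
The figure 42 means third inversion — the seventh is in the bass.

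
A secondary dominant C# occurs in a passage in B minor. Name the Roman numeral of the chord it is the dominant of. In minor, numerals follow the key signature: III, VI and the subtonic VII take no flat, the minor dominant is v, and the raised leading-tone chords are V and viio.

V

The chord is a major triad on C#.
A dominant resolves down a perfect fifth: C# → F#. In B minor, F# is scale degree 5, i.e. V.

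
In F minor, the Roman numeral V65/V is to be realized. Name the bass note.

B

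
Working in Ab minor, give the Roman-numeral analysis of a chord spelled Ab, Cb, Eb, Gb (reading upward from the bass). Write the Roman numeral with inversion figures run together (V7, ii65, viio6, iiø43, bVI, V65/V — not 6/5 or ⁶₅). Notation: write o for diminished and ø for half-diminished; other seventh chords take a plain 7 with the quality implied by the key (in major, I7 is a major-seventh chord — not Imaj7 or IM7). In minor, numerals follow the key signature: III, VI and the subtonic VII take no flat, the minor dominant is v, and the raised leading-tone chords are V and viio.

The pitches Ab-Cb-Eb-Gb form a minor seventh chord rooted on Ab.
Ab is scale degree 1 in Ab minor, and a minor seventh chord on that degree is written i7.

i7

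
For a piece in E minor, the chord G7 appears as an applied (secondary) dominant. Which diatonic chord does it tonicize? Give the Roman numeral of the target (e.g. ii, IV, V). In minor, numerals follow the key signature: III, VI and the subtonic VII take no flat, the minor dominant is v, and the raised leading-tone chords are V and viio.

VI

The chord is a dominant seventh chord on G.
A dominant resolves down a perfect fifth: G → C. In E minor, C is scale degree 6, i.e. VI.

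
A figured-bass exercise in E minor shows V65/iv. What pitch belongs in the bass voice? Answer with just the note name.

The applied chord V65/iv is rooted on E: E-G#-B-D.
The figure 65 means first inversion — the third is in the bass.

G#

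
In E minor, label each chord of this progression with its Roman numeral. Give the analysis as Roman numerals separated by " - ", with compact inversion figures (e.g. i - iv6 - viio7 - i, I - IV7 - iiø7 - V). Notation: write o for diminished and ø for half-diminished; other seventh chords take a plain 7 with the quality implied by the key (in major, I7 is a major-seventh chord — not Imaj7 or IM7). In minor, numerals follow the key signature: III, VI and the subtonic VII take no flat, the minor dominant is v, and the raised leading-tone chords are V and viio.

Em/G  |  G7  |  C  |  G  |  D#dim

i6 - V7/VI - VI - III - viio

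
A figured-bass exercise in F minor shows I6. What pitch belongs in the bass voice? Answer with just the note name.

I in F minor has root F; the chord is F-A-C.
The figure 6 means first inversion — the third is in the bass.

A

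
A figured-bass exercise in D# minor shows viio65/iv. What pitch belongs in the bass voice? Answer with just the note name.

A#

The applied chord viio65/iv is rooted on F##: F##-A#-C#-E.
The figure 65 means first inversion — the third is in the bass.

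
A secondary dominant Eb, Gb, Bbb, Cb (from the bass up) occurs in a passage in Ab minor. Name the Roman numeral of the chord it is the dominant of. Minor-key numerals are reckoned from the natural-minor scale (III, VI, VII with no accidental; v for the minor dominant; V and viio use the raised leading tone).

VI

The chord is a dominant seventh chord on Cb.
A dominant resolves down a perfect fifth: Cb → Fb. In Ab minor, Fb is scale degree 6, i.e. VI.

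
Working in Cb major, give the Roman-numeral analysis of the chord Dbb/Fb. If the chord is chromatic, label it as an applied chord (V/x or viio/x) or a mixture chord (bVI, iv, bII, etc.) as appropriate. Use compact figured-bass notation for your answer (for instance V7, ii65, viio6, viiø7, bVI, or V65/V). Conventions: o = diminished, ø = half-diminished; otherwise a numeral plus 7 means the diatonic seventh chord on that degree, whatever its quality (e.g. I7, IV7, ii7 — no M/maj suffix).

The pitches Dbb-Fb-Abb form a major triad rooted on Dbb.
Dbb is the lowered second degree of Cb major (diatonic 2 would be Db). This is the Neapolitan sixth — a major triad on the lowered second degree, here in its customary first inversion.
With Fb in the bass the chord is in first inversion, so the figured bass is 6.

bII6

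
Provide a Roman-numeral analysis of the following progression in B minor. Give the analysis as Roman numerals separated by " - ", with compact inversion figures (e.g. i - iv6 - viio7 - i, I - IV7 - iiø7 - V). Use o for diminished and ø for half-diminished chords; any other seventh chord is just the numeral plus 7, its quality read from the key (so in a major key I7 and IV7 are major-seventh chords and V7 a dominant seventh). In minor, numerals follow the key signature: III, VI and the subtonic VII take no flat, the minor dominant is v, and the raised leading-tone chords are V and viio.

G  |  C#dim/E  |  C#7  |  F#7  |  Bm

VI - iio6 - V7/V - V7 - i

G: root G is the submediant; major triad there is VI.
C#dim/E: diminished triad on C# = scale degree 2 → iio6.
C#7: a dominant seventh chord on C#, the applied dominant of V → V7/V.
F#7: dominant seventh chord on F# = scale degree 5 → V7.
Bm: root B is the tonic; minor triad there is i.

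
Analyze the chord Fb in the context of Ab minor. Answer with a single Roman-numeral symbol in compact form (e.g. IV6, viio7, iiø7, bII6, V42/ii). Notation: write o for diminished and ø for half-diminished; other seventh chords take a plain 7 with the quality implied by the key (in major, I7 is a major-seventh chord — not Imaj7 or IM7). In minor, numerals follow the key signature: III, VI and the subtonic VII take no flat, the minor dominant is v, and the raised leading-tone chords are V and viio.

The pitches Fb-Ab-Cb form a major triad rooted on Fb.
In Ab minor, Fb is the submediant; the diatonic major triad there is VI.

VI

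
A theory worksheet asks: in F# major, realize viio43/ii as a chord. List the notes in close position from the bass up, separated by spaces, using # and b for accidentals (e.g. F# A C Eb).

viio43/ii is a secondary leading-tone chord. The target ii is G# in F# major; the applied chord is rooted a semitone below, on F##.
Building a fully diminished seventh chord on F## gives F##-A#-C#-E.
The figured bass 43 indicates second inversion, placing the fifth (C#) in the bass: C#-E-F##-A#.

C# E F## A#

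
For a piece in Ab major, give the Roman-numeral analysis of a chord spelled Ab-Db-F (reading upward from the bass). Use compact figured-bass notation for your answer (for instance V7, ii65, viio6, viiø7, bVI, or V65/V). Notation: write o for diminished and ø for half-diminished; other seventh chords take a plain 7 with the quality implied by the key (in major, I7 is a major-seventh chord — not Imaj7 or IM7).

IV64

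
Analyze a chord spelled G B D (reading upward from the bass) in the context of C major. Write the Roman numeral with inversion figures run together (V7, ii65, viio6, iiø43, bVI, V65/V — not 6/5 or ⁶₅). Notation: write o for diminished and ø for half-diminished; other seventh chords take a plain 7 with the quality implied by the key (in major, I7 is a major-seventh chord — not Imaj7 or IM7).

V

Stacked in thirds the chord is G-B-D: a major triad on G.
In C major, G is the dominant; the diatonic major triad there is V.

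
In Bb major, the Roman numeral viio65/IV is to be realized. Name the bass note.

F

The applied chord viio65/IV is rooted on D: D-F-Ab-Cb.
The figure 65 means first inversion — the third is in the bass.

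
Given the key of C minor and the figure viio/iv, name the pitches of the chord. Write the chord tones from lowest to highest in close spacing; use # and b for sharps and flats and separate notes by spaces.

E G Bb

viio/iv is a secondary leading-tone chord. The target iv is F in C minor; the applied chord is rooted a semitone below, on E.
Building a diminished triad on E gives E-G-Bb.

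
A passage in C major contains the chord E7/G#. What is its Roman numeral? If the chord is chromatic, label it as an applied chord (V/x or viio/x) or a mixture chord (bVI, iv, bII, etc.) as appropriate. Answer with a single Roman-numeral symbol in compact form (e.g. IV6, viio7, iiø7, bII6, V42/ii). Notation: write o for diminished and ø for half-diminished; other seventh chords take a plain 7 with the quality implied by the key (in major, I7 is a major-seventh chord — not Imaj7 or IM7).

V65/vi

Stacked in thirds the chord is E-G#-B-D: a dominant seventh chord on E.
E is not a diatonic chord root with this quality in C major, but it lies a perfect fifth above A (vi), so the chord functions as an applied dominant of vi.
With G# in the bass the chord is in first inversion, so the figured bass is 65.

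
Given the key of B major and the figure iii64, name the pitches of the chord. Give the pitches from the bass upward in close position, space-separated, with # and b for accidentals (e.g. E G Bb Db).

In B major, the mediant is D#, and the diatonic chord built there is a minor triad.
That chord is spelled D#-F#-A#.
The figured bass 64 indicates second inversion, placing the fifth (A#) in the bass: A#-D#-F#.

A# D# F#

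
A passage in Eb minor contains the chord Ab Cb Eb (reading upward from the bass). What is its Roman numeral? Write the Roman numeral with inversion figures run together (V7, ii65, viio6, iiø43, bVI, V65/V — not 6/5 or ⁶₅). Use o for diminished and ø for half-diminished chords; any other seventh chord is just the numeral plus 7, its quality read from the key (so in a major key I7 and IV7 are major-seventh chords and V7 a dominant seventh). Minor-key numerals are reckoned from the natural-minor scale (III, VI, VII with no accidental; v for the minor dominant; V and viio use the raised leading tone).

iv

Stacked in thirds the chord is Ab-Cb-Eb: a minor triad on Ab.
In Eb minor, Ab is the subdominant; the diatonic minor triad there is iv.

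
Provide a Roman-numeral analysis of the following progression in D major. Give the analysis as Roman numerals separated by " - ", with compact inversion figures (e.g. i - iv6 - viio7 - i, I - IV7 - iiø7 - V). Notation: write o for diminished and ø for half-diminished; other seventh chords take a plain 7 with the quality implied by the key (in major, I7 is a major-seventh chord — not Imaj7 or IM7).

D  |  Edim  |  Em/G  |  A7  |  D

D: major triad on D = scale degree 1 → I.
Edim: E with this quality isn't in the key; it's iio, borrowed from the parallel minor.
Em/G: root E is the supertonic; minor triad there is ii6.
A7 has root A, degree 5 in D major, so V7.
D has root D, degree 1 in D major, so I.

I - iio - ii6 - V7 - I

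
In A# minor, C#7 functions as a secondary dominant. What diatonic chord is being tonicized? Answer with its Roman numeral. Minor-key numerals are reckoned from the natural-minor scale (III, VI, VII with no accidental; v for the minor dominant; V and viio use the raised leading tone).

VI

The chord is a dominant seventh chord on C#.
A dominant resolves down a perfect fifth: C# → F#. In A# minor, F# is scale degree 6, i.e. VI.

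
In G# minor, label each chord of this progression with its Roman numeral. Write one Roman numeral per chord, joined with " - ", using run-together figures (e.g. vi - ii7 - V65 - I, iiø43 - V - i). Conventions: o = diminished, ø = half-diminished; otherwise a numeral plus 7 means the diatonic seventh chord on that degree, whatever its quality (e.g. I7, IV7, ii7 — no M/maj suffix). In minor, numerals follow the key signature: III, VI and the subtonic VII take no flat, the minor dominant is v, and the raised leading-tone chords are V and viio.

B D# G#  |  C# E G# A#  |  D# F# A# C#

i6 - iiø65 - v7

B-D#-G# has root G#, degree 1 in G# minor, so i6.
C#-E-G#-A#: half-diminished seventh chord on A# = scale degree 2 → iiø65.
D#-F#-A#-C# has root D#, degree 5 in G# minor, so v7.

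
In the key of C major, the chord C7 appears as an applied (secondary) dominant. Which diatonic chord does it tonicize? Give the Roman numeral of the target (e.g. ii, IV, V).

The chord is a dominant seventh chord on C.
A dominant resolves down a perfect fifth: C → F. In C major, F is scale degree 4, i.e. IV.

IV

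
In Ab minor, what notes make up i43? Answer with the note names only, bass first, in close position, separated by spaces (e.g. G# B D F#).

Eb Gb Ab Cb

In Ab minor, the tonic is Ab, and the diatonic chord built there is a minor seventh chord.
Stacking thirds from Ab gives Ab-Cb-Eb-Gb.
The figured bass 43 indicates second inversion, placing the fifth (Eb) in the bass: Eb-Gb-Ab-Cb.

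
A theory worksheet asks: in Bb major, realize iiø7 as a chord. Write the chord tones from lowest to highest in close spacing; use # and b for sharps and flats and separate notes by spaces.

C Eb Gb Bb

iiø7 is the half-diminished supertonic seventh, borrowed from the parallel minor. In Bb major that root is C.
So the chord is C-Eb-Gb-Bb.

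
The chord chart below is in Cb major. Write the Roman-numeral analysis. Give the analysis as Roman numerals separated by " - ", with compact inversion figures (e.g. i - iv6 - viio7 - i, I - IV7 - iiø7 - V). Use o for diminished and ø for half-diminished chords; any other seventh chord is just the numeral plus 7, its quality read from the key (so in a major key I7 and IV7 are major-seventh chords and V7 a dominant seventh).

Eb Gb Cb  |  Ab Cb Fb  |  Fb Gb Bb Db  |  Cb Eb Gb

I6 - IV6 - V42 - I

Eb-Gb-Cb: major triad on Cb = scale degree 1 → I6.
Ab-Cb-Fb: major triad on Fb = scale degree 4 → IV6.
Fb-Gb-Bb-Db: dominant seventh chord on Gb = scale degree 5 → V42.
Cb-Eb-Gb has root Cb, degree 1 in Cb major, so I.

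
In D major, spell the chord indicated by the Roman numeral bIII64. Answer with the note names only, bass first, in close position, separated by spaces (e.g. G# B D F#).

bIII64 is a major triad on the lowered third degree, borrowed from the parallel minor. In D major that root is F.
So the chord is F-A-C, a major triad.
The figured bass 64 indicates second inversion, placing the fifth (C) in the bass: C-F-A.

C F A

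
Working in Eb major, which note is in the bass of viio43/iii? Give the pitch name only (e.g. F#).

C

The applied chord viio43/iii is rooted on F#: F#-A-C-Eb.
The figure 43 means second inversion — the fifth is in the bass.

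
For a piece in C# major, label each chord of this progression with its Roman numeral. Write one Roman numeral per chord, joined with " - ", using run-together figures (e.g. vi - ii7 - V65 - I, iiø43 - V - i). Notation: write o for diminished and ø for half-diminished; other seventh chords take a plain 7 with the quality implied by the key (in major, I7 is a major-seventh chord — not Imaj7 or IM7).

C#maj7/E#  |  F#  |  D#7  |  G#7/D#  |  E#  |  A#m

I65 - IV - V7/V - V43 - V/vi - vi

C#maj7/E# has root C#, degree 1 in C# major, so I65.
F#: major triad on F# = scale degree 4 → IV.
D#7 is the secondary dominant of V (dominant seventh chord on D#): V7/V.
G#7/D#: root G# is the dominant; dominant seventh chord there is V43.
E#: chromatic; E# is V of vi, so V/vi.
A#m: minor triad on A# = scale degree 6 → vi.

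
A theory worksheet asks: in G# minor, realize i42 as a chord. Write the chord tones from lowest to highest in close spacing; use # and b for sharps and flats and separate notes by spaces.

The numeral's case and figure indicate a minor seventh chord. In G# minor its root, scale degree 1, is G#.
That chord is spelled G#-B-D#-F#.
The figured bass 42 indicates third inversion, placing the seventh (F#) in the bass: F#-G#-B-D#.

F# G# B D#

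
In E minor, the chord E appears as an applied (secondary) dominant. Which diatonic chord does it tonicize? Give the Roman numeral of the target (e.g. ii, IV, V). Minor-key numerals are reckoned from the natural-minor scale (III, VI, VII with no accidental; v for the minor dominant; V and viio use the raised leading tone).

The chord is a major triad on E.
A dominant resolves down a perfect fifth: E → A. In E minor, A is scale degree 4, i.e. iv.

iv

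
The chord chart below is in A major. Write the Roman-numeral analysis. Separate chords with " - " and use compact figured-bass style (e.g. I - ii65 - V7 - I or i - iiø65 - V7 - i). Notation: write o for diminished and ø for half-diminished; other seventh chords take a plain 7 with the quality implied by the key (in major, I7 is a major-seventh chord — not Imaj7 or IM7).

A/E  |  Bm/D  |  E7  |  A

A/E: major triad on A = scale degree 1 → I64.
Bm/D has root B, degree 2 in A major, so ii6.
E7: dominant seventh chord on E = scale degree 5 → V7.
A: major triad on A = scale degree 1 → I.

I64 - ii6 - V7 - I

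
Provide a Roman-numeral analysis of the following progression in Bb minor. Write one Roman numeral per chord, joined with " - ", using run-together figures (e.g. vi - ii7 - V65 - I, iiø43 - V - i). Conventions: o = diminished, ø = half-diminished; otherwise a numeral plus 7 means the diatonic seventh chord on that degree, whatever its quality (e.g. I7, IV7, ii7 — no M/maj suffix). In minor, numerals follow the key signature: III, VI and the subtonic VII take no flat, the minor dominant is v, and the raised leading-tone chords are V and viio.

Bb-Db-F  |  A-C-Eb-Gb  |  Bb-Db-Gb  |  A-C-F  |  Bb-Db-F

i - viio7 - VI6 - V6 - i

Bb-Db-F: root Bb is the tonic; minor triad there is i.
A-C-Eb-Gb: root A is the leading tone; fully diminished seventh chord there is viio7.
Bb-Db-Gb has root Gb, degree 6 in Bb minor, so VI6.
A-C-F: root F is the dominant; major triad there is V6.
Bb-Db-F: minor triad on Bb = scale degree 1 → i.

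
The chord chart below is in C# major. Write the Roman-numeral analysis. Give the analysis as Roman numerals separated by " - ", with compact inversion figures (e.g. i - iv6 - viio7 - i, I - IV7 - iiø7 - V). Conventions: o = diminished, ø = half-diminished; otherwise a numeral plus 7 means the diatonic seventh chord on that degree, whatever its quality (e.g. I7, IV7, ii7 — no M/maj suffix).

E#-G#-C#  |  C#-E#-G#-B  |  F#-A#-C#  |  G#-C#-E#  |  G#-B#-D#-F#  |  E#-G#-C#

E#-G#-C# has root C#, degree 1 in C# major, so I6.
C#-E#-G#-B: chromatic; C# is V of IV, so V7/IV.
F#-A#-C#: major triad on F# = scale degree 4 → IV.
G#-C#-E# has root C#, degree 1 in C# major, so I64.
G#-B#-D#-F#: dominant seventh chord on G# = scale degree 5 → V7.
E#-G#-C#: major triad on C# = scale degree 1 → I6.

I6 - V7/IV - IV - I64 - V7 - I6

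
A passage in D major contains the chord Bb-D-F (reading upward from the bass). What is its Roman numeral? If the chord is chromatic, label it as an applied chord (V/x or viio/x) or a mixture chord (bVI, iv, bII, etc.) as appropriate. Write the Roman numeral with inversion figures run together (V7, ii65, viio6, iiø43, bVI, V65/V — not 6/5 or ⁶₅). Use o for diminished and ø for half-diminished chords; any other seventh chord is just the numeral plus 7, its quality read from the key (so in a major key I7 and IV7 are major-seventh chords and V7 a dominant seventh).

bVI

The pitches Bb-D-F form a major triad rooted on Bb.
Bb is the lowered sixth degree of D major (diatonic 6 would be B). This is a major triad on the lowered sixth degree, borrowed from the parallel minor.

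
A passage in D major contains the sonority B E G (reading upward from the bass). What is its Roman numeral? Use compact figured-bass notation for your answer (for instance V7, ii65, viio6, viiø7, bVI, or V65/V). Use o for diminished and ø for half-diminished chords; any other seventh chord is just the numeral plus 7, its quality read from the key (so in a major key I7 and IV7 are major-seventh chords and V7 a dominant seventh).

ii64

Stacked in thirds the chord is E-G-B: a minor triad on E.
E is scale degree 2 in D major, and a minor triad on that degree is written ii.
With B in the bass the chord is in second inversion, so the figured bass is 64.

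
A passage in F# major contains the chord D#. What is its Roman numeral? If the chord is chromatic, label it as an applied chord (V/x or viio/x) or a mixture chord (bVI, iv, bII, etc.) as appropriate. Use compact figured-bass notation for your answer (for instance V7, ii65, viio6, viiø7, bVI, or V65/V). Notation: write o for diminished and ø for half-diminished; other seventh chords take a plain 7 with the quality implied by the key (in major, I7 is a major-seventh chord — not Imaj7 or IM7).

The pitches D#-F##-A# form a major triad rooted on D#.
D# is not a diatonic chord root with this quality in F# major, but it lies a perfect fifth above G# (ii), so the chord functions as an applied dominant of ii.

V/ii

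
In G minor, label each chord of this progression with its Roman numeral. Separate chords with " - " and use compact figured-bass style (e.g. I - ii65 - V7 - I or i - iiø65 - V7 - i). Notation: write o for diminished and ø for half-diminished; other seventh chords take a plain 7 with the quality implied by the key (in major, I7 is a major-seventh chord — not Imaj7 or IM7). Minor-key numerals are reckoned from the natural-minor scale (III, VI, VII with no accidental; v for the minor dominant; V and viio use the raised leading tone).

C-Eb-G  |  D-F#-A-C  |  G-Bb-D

iv - V7 - i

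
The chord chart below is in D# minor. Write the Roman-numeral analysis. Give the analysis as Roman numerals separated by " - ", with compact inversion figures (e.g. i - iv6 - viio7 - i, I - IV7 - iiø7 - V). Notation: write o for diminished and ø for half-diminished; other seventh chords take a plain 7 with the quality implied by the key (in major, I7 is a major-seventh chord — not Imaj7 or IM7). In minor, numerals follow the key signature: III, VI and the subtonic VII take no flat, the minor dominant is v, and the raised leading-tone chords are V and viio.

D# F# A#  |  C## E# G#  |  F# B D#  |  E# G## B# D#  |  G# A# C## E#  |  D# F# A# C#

i - viio - VI64 - V7/V - V42 - i7

D#-F#-A# has root D#, degree 1 in D# minor, so i.
C##-E#-G#: root C## is the leading tone; diminished triad there is viio.
F#-B-D#: root B is the submediant; major triad there is VI64.
E#-G##-B#-D#: chromatic; E# is V of V, so V7/V.
G#-A#-C##-E#: dominant seventh chord on A# = scale degree 5 → V42.
D#-F#-A#-C#: minor seventh chord on D# = scale degree 1 → i7.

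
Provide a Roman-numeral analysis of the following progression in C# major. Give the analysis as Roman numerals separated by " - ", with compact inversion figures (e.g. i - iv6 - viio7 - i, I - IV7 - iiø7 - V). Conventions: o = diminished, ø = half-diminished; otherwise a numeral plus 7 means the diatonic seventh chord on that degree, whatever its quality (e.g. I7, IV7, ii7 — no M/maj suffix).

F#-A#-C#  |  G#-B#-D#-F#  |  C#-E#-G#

F#-A#-C#: root F# is the subdominant; major triad there is IV.
G#-B#-D#-F#: root G# is the dominant; dominant seventh chord there is V7.
C#-E#-G# has root C#, degree 1 in C# major, so I.

IV - V7 - I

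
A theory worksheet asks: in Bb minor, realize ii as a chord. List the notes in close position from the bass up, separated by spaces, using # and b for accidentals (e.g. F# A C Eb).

C Eb G

Scale degree 2 in Bb minor is C; here the chord built on it is altered to a minor triad. ii is the minor supertonic, borrowed from the parallel major (the Dorian ii).
So the chord is C-Eb-G.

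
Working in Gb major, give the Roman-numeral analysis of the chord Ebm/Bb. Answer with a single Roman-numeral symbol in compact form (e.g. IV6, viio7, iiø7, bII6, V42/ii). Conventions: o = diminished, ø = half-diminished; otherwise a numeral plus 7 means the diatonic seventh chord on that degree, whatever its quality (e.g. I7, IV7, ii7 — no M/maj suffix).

vi64

The pitches Eb-Gb-Bb form a minor triad rooted on Eb.
In Gb major, Eb is the submediant; the diatonic minor triad there is vi.
With Bb in the bass the chord is in second inversion, so the figured bass is 64.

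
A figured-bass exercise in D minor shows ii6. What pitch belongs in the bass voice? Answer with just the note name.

G

ii in D minor has root E; the chord is E-G-B.
The figure 6 means first inversion — the third is in the bass.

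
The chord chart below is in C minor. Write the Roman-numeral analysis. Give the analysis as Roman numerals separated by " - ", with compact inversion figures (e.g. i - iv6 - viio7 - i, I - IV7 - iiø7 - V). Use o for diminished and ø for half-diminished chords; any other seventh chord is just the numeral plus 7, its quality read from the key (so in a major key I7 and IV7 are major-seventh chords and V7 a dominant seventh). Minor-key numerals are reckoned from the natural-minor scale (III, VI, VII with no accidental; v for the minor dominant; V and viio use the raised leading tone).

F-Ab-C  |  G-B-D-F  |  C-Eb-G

F-Ab-C has root F, degree 4 in C minor, so iv.
G-B-D-F: root G is the dominant; dominant seventh chord there is V7.
C-Eb-G has root C, degree 1 in C minor, so i.

iv - V7 - i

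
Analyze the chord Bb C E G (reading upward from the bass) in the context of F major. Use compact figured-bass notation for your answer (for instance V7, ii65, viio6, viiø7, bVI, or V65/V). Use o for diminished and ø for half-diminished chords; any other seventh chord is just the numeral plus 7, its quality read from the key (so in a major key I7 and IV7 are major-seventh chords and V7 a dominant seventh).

V42

The pitches C-E-G-Bb form a dominant seventh chord rooted on C.
In F major, C is the dominant; the diatonic dominant seventh chord there is V7.
With Bb in the bass the chord is in third inversion, so the figured bass is 42.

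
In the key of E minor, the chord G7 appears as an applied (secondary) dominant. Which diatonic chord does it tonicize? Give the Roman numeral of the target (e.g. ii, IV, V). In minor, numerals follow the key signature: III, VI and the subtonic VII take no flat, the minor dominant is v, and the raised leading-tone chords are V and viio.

VI

The chord is a dominant seventh chord on G.
A dominant resolves down a perfect fifth: G → C. In E minor, C is scale degree 6, i.e. VI.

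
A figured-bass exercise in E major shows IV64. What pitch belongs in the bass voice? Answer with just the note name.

E

IV in E major has root A; the chord is A-C#-E.
The figure 64 means second inversion — the fifth is in the bass.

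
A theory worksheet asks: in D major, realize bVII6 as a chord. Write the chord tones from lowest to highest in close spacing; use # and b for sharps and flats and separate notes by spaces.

E G C

bVII6 is a major triad on the lowered seventh degree (the subtonic), borrowed from the parallel minor. In D major that root is C.
So the chord is C-E-G.
The figured bass 6 indicates first inversion, placing the third (E) in the bass: E-G-C.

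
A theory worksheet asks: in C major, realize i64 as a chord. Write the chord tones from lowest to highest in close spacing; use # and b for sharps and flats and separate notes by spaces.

G C Eb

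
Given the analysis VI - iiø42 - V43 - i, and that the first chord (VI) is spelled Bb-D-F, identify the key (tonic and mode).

The anchor chord is a major triad on Bb, labeled VI.
VI on Bb implies Bb is the submediant; that puts the tonic at D, and the uppercase numeral fits minor mode.

D minor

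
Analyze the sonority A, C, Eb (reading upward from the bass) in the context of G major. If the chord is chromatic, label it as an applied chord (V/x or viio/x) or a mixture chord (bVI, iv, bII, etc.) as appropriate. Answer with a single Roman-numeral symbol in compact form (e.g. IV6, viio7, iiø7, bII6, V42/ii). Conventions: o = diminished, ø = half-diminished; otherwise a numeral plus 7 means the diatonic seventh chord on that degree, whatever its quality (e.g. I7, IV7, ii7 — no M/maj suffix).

The pitches A-C-Eb form a diminished triad rooted on A.
A is the second degree of G major. This is the diminished supertonic triad, borrowed from the parallel minor.

iio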